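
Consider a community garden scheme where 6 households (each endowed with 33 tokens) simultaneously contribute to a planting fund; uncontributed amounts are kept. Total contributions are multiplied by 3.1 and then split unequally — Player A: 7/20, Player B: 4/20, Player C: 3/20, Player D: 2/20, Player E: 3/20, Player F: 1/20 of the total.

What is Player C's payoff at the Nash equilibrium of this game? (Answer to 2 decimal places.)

Each unit j contributes comes back to j as 3.1 × (j's share), so j prefers to contribute only if that share exceeds 1/3.1 = 0.3226; otherwise keeping the unit dominates.
Only Player A (7/20) clears that bar, contributing 33; the remaining 5 contribute 0. Total contributed: 33.
Player C keeps 33 and receives 3.1 × 33 × 3/20 = 15.35 from the planting fund, for a payoff of 48.35.

48.35 tokens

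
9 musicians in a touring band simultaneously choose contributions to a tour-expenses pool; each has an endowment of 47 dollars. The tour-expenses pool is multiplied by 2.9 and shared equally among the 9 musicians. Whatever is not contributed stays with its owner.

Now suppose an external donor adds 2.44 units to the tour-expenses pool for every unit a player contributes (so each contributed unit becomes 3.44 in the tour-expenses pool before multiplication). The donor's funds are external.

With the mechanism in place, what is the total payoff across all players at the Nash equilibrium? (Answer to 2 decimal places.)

4219.85 dollars

Under the mechanism each unit contributed yields 2.9 × 3.44 / 9 = 1.1084 back to its contributor per unit of net cost, which exceeds 1, making full contribution the dominant choice for everyone.
At the Nash equilibrium everyone contributes 47. Group total payoff = 2.9 × 3.44 × 423 = 4219.85.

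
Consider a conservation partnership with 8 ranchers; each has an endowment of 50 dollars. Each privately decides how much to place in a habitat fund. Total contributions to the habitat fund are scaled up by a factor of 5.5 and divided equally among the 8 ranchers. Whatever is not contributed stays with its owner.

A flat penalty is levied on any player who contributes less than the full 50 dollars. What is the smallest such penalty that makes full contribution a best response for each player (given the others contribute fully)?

Given the others contribute fully, the best deviation is to contribute 0 (any partial contribution still incurs the fine and gives up units whose private return 0.6875 is below 1).
Deviating from 50 to 0 saves 50 dollars but forfeits the deviator's share of the drop in the habitat fund: 5.5/8 × 50 = 34.37.
So the deviation gain is 50 − 34.37 = 15.63, and the fine must be at least 15.63 dollars to wipe it out.

15.63 dollars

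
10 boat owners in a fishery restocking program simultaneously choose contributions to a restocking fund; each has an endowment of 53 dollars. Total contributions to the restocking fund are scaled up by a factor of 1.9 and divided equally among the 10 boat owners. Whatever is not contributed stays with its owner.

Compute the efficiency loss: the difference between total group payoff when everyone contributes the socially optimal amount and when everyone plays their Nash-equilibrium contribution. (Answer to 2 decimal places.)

Each contributed unit returns 1.9/10 = 0.1900 to its contributor — below 1 — so contributing 0 is dominant for every player. At the Nash equilibrium everyone keeps their 53, and the group total is 10 × 53 = 530.
Each contributed unit returns 1.900 to the group as a whole (0.1900 to each of 10 players), which exceeds 1, so the social optimum is full contribution: group total = 1.900 × 530 = 1007.00.
Efficiency loss = 1007.00 − 530 = 477.00.

477.00 dollars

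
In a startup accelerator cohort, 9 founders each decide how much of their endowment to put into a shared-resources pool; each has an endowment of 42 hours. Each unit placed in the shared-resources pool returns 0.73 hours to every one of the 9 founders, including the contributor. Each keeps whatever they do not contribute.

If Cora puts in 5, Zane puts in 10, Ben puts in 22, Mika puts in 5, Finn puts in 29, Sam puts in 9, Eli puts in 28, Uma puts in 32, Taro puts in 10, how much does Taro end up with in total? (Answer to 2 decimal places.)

Total contributed: 5 + 10 + 22 + 5 + 29 + 9 + 28 + 32 + 10 = 150.
Each receives 0.73 × 150 = 109.50 from the shared-resources pool.
Taro keeps 42 − 10 = 32, so Taro's payoff is 32 + 109.50 = 141.50.

141.50 hours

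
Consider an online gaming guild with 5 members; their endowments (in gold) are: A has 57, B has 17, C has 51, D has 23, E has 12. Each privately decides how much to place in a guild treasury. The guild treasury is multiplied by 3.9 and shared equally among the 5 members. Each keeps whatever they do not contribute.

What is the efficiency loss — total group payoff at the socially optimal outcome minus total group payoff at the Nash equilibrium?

464.00 gold

The private return per contributed unit is 3.9/5 = 0.7800 < 1 for every player regardless of endowment, so the Nash equilibrium is zero contribution and the group total is Σ E_j = 57 + 17 + 51 + 23 + 12 = 160.
Each contributed unit returns 3.900 to the group, so the social optimum is full contribution by everyone: group total = 3.900 × 160 = 624.00.
Efficiency loss = (3.900 − 1) × 160 = 464.00.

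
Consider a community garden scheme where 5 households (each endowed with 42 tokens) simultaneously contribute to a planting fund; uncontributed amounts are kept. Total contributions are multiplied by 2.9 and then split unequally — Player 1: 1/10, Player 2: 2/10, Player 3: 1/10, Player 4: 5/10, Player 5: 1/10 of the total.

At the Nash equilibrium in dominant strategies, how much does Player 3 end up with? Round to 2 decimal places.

A player with share s gets back 2.9·s per unit contributed, so full contribution is dominant for anyone with s > 1/2.9 = 0.3448 and zero contribution is dominant for anyone below.
The only share above 0.3448 is Player 4's 5/10, contributing 42; the remaining 4 contribute 0. Total contributed: 42.
Player 3 keeps 42 and receives 2.9 × 42 × 1/10 = 12.18 from the planting fund, for a payoff of 54.18.

54.18 tokens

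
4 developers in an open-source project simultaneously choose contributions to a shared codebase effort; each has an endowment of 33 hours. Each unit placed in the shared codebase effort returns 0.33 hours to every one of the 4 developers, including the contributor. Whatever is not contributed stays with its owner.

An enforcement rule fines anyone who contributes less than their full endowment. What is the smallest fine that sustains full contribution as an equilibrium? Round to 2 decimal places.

22.11 hours

Given the others contribute fully, the best deviation is to contribute 0 (any partial contribution still incurs the fine and gives up units whose private return 0.33 is below 1).
Deviating from 33 to 0 saves 33 hours but forfeits the deviator's share of the drop in the shared codebase effort: 0.33 × 33 = 10.89.
So the deviation gain is 33 − 10.89 = 22.11, and the fine must be at least 22.11 hours to wipe it out.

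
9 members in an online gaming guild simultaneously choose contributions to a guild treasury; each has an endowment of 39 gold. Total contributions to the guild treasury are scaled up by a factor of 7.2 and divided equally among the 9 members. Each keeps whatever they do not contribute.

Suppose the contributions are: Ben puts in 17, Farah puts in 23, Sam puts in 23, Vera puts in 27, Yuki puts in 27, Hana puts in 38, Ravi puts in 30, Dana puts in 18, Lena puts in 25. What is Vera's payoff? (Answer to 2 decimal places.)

194.40 gold

Total contributed: 17 + 23 + 23 + 27 + 27 + 38 + 30 + 18 + 25 = 228.
Each receives 7.2 × 228 / 9 = 182.40 from the guild treasury.
Vera keeps 39 − 27 = 12, so Vera's payoff is 12 + 182.40 = 194.40.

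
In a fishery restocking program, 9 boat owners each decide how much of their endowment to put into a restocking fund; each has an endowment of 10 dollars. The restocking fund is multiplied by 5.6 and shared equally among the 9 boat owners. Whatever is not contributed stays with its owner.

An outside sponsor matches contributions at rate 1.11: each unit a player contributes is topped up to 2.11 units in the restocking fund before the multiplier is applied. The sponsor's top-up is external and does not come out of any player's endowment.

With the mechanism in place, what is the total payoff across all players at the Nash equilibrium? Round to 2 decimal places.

With the mechanism, a contributed unit returns 5.6 × 2.11 / 9 = 1.3129 per unit of net cost to the contributor — now above 1 — so contributing fully is weakly dominant for every player.
At the Nash equilibrium everyone contributes 10. Group total payoff = 5.6 × 2.11 × 90 = 1063.44.

1063.44 dollars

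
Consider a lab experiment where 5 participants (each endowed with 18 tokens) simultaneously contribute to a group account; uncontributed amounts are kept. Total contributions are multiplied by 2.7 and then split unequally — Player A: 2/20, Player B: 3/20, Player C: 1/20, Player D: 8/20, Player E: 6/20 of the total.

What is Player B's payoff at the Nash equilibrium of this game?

25.29 tokens

A player with share s gets back 2.7·s per unit contributed, so full contribution is dominant for anyone with s > 1/2.7 = 0.3704 and zero contribution is dominant for anyone below.
The only share above 0.3704 is Player D's 8/20, contributing 18; the remaining 4 contribute 0. Total contributed: 18.
Player B keeps 18 and receives 2.7 × 18 × 3/20 = 7.29 from the group account, for a payoff of 25.29.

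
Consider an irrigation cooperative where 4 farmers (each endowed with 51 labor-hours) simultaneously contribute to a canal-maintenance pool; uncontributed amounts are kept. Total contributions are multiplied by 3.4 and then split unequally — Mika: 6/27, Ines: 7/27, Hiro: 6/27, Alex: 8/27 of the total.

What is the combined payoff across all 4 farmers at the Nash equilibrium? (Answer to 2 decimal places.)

326.40 labor-hours

A player with share s gets back 3.4·s per unit contributed, so full contribution is dominant for anyone with s > 1/3.4 = 0.2941 and zero contribution is dominant for anyone below.
The only share above 0.2941 is Alex's 8/27, contributing 51; the remaining 3 contribute 0. Total contributed: 51.
The canal-maintenance pool pays out 3.4 × 51 = 173.40 in total (split across the unequal shares, but the aggregate is all that matters for the group sum).
The 3 free-riders keep 51 each, adding 153. Group total = 153 + 173.40 = 326.40.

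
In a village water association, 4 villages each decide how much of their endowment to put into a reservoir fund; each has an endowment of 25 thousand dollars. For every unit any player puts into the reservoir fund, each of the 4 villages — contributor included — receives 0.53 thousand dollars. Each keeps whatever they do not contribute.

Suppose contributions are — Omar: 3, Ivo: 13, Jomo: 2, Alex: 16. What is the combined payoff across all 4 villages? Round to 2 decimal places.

Total contributed: 3 + 13 + 2 + 16 = 34; total kept: 4 × 25 − 34 = 66.
The reservoir fund pays out 0.53 × 4 × 34 = 72.08 in aggregate.
Group total = 66 + 72.08 = 138.08.

138.08 thousand dollars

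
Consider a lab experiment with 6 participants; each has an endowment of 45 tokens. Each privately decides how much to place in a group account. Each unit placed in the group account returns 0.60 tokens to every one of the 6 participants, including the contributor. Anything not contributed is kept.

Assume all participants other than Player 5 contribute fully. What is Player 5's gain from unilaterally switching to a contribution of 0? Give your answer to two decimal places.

Switching from a contribution of 45 to 0 lets Player 5 keep an extra 45 tokens, but lowers the group account by 45, which costs Player 5 their own share of that drop: 0.60 × 45 = 27.00.
Net gain = 45 − 27.00 = 18.00. The private return per contributed unit (0.60) is below 1, so free-riding is indeed the best response regardless of what the others do.

18.00 tokens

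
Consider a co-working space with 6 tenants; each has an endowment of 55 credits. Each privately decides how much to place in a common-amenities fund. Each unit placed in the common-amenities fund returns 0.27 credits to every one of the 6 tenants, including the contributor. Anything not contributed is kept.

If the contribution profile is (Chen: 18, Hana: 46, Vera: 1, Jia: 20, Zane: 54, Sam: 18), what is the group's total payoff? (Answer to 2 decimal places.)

Total contributed: 18 + 46 + 1 + 20 + 54 + 18 = 157; total kept: 6 × 55 − 157 = 173.
The common-amenities fund pays out 0.27 × 6 × 157 = 254.34 in aggregate.
Group total = 173 + 254.34 = 427.34.

427.34 credits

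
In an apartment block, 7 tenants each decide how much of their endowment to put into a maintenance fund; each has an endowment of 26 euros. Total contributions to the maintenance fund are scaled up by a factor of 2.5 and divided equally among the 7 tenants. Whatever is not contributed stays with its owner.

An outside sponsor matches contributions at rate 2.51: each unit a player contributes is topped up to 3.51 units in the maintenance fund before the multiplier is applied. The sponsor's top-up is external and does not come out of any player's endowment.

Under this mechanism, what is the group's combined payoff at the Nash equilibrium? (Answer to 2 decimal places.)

1597.05 euros

The effective private return per unit is now 2.5 × 3.51 / 7 = 1.2536 > 1, so every player's dominant strategy flips to full contribution.
At the Nash equilibrium everyone contributes 26. Group total payoff = 2.5 × 3.51 × 182 = 1597.05.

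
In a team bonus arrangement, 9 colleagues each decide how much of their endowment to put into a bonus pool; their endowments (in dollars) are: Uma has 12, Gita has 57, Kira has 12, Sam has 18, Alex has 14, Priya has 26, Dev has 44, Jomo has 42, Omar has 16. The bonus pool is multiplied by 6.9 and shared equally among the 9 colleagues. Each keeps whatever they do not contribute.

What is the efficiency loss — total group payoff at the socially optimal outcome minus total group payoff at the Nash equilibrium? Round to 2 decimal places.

1421.90 dollars

The private return per contributed unit is 6.9/9 = 0.7667 < 1 for every player regardless of endowment, so the Nash equilibrium is zero contribution and the group total is Σ E_j = 12 + 57 + 12 + 18 + 14 + 26 + 44 + 42 + 16 = 241.
Each contributed unit returns 6.900 to the group, so the social optimum is full contribution by everyone: group total = 6.900 × 241 = 1662.90.
Efficiency loss = (6.900 − 1) × 241 = 1421.90.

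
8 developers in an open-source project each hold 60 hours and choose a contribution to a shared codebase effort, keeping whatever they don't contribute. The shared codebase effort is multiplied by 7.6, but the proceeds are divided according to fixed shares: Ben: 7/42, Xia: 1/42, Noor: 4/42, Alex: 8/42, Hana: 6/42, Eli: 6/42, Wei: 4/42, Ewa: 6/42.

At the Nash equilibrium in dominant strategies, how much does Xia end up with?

A player with share s gets back 7.6·s per unit contributed, so full contribution is dominant for anyone with s > 1/7.6 = 0.1316 and zero contribution is dominant for anyone below.
Ben, Alex, Hana, Eli and Ewa are above the threshold, contributing 60 each; the remaining 3 contribute 0. Total contributed: 300.
Xia keeps 60 and receives 7.6 × 300 × 1/42 = 54.29 from the shared codebase effort, for a payoff of 114.29.

114.29 hours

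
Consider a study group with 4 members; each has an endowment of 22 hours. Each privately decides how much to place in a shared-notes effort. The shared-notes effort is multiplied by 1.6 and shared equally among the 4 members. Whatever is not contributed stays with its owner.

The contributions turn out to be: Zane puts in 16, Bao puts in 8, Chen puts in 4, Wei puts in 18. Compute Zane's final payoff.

Total contributed: 16 + 8 + 4 + 18 = 46.
Each receives 1.6 × 46 / 4 = 18.40 from the shared-notes effort.
Zane keeps 22 − 16 = 6, so Zane's payoff is 6 + 18.40 = 24.40.

24.40 hours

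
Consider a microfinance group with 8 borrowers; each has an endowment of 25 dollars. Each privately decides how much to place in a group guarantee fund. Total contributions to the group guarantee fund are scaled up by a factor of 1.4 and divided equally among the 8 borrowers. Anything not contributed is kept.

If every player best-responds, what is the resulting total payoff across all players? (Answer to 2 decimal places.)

Each contributed unit returns 1.4/8 = 0.1750 to its contributor — below 1 — so contributing 0 is dominant for every player. At the Nash equilibrium everyone keeps their 25, and the group total is 8 × 25 = 200.

200.00 dollars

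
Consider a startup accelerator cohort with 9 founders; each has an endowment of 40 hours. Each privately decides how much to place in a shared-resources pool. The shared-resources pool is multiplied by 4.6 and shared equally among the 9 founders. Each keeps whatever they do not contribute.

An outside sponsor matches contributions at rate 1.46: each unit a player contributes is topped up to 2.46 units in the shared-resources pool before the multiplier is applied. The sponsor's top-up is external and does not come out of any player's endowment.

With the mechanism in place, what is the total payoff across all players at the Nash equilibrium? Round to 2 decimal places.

Under the mechanism each unit contributed yields 4.6 × 2.46 / 9 = 1.2573 back to its contributor per unit of net cost, which exceeds 1, making full contribution the dominant choice for everyone.
So the Nash equilibrium is full contribution by all 9; the group earns 4.6 × 2.46 × 360 = 4073.76.

4073.76 hours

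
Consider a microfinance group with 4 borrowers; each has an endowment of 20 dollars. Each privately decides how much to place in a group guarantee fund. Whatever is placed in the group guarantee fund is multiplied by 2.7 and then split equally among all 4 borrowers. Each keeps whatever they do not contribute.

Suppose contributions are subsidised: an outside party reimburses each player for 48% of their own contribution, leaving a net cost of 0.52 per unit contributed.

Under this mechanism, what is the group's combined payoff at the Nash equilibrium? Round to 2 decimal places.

The effective private return per unit is now (2.7/4) / 0.52 = 1.2981 > 1, so every player's dominant strategy flips to full contribution.
At the Nash equilibrium everyone contributes 20. Group total payoff = 4 × (20 × 0.48 + 2.7 × 20) = 254.40.

254.40 dollars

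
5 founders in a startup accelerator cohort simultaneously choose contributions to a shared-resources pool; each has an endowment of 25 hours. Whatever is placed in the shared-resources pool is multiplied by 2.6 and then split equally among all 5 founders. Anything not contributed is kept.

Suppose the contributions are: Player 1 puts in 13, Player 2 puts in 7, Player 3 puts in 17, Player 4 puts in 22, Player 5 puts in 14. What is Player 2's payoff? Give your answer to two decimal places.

55.96 hours

Total contributed: 13 + 7 + 17 + 22 + 14 = 73.
Each receives 2.6 × 73 / 5 = 37.96 from the shared-resources pool.
Player 2 keeps 25 − 7 = 18, so Player 2's payoff is 18 + 37.96 = 55.96.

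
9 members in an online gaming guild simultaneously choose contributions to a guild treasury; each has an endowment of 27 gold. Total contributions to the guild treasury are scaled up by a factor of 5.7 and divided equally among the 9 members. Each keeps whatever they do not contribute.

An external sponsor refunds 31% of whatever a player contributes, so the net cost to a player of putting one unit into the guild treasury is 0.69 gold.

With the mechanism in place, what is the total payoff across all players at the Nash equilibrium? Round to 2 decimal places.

243.00 gold

Even with the mechanism, each unit contributed returns only (5.7/9) / 0.69 = 0.9179 per unit of net cost, so contributing nothing is still dominant.
At the Nash equilibrium no one contributes; group total payoff = 9 × 27 = 243.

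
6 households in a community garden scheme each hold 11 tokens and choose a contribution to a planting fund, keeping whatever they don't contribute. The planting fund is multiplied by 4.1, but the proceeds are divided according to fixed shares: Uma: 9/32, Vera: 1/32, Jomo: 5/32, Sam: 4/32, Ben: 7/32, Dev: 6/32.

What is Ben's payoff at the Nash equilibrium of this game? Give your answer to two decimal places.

20.87 tokens

Player j's private return per contributed unit is 4.1 × (j's share). Contributing is weakly dominant for j when that share is at least 1/4.1 = 0.2439, and contributing 0 is dominant otherwise.
Only Uma (9/32) clears that bar, contributing 11; the remaining 5 contribute 0. Total contributed: 11.
Ben keeps 11 and receives 4.1 × 11 × 7/32 = 9.87 from the planting fund, for a payoff of 20.87.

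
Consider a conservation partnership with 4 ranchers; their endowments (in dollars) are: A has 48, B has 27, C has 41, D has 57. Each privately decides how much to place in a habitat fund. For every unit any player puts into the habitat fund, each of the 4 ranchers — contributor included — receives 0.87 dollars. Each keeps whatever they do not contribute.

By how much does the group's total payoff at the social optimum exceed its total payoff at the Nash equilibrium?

The private return per contributed unit is 0.87 < 1 for everyone, so the Nash equilibrium is zero contribution and the group total is Σ E_j = 48 + 27 + 41 + 57 = 173.
Each contributed unit returns 3.480 to the group, so the social optimum is full contribution by everyone: group total = 3.480 × 173 = 602.04.
Efficiency loss = (3.480 − 1) × 173 = 429.04.

429.04 dollars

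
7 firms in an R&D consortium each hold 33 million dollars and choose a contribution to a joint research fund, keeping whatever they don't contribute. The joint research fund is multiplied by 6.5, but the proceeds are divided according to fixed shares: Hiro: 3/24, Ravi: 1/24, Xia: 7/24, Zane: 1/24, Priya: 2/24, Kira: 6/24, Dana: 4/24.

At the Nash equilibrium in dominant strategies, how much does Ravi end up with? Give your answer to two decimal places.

A player with share s gets back 6.5·s per unit contributed, so full contribution is dominant for anyone with s > 1/6.5 = 0.1538 and zero contribution is dominant for anyone below.
Xia, Kira and Dana are above the threshold, contributing 33 each; the remaining 4 contribute 0. Total contributed: 99.
Ravi keeps 33 and receives 6.5 × 99 × 1/24 = 26.81 from the joint research fund, for a payoff of 59.81.

59.81 million dollars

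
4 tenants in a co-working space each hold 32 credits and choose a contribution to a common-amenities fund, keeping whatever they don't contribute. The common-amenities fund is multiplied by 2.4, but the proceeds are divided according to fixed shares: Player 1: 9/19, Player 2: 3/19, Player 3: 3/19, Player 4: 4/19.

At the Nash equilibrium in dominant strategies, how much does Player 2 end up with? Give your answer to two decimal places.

For player j, contributing a unit is worthwhile iff 2.4 × (j's share) ≥ 1, i.e. iff j's share is at least 0.4167.
Player 1 alone (share 9/19) is above the threshold, contributing 32; the remaining 3 contribute 0. Total contributed: 32.
Player 2 keeps 32 and receives 2.4 × 32 × 3/19 = 12.13 from the common-amenities fund, for a payoff of 44.13.

44.13 credits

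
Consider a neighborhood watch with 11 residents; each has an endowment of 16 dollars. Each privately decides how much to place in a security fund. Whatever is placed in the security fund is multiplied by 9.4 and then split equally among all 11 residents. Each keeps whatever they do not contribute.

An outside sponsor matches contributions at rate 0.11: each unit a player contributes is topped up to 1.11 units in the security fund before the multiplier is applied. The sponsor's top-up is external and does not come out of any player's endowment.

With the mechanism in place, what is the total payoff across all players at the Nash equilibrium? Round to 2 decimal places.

176.00 dollars

With the mechanism, a contributed unit returns 9.4 × 1.11 / 11 = 0.9485 per unit of net cost — still below 1 — so contributing 0 remains dominant for every player.
Everyone keeps their endowment and the group total is 11 × 16 = 176.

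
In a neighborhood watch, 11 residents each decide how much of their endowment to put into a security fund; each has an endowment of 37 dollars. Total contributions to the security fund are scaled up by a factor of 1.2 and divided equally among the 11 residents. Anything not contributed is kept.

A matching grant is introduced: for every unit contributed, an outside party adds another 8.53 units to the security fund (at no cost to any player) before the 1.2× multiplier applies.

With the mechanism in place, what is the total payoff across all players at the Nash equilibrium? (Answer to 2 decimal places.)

4654.45 dollars

The effective private return per unit is now 1.2 × 9.53 / 11 = 1.0396 > 1, so every player's dominant strategy flips to full contribution.
At the Nash equilibrium everyone contributes 37. Group total payoff = 1.2 × 9.53 × 407 = 4654.45.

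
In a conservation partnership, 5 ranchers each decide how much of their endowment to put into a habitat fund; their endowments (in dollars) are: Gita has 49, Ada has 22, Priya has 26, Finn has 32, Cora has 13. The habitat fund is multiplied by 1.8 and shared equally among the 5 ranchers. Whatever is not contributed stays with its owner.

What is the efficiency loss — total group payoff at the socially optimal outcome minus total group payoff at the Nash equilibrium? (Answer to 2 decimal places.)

113.60 dollars

The private return per contributed unit is 1.8/5 = 0.3600 < 1 for every player regardless of endowment, so the Nash equilibrium is zero contribution and the group total is Σ E_j = 49 + 22 + 26 + 32 + 13 = 142.
Each contributed unit returns 1.800 to the group, so the social optimum is full contribution by everyone: group total = 1.800 × 142 = 255.60.
Efficiency loss = (1.800 − 1) × 142 = 113.60.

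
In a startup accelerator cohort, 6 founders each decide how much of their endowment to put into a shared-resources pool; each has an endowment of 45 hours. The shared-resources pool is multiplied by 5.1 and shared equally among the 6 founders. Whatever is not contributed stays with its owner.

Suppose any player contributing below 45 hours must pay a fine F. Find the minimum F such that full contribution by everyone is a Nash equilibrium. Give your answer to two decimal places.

6.75 hours

Given the others contribute fully, the best deviation is to contribute 0 (any partial contribution still incurs the fine and gives up units whose private return 0.8500 is below 1).
Deviating from 45 to 0 saves 45 hours but forfeits the deviator's share of the drop in the shared-resources pool: 5.1/6 × 45 = 38.25.
So the deviation gain is 45 − 38.25 = 6.75, and the fine must be at least 6.75 hours to wipe it out.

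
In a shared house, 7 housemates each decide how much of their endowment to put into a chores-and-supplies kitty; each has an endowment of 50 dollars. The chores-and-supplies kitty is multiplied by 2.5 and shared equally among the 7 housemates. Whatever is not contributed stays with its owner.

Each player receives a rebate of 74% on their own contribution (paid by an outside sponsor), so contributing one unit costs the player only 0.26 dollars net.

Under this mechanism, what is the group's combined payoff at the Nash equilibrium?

Under the mechanism each unit contributed yields (2.5/7) / 0.26 = 1.3736 back to its contributor per unit of net cost, which exceeds 1, making full contribution the dominant choice for everyone.
So the Nash equilibrium is full contribution by all 7; the group earns 7 × (50 × 0.74 + 2.5 × 50) = 1134.00.

1134.00 dollars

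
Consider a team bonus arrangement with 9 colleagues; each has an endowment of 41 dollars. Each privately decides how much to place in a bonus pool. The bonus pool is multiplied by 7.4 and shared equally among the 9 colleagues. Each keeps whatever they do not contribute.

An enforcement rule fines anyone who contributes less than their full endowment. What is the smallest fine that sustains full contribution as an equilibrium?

Given the others contribute fully, the best deviation is to contribute 0 (any partial contribution still incurs the fine and gives up units whose private return 0.8222 is below 1).
Deviating from 41 to 0 saves 41 dollars but forfeits the deviator's share of the drop in the bonus pool: 7.4/9 × 41 = 33.71.
So the deviation gain is 41 − 33.71 = 7.29, and the fine must be at least 7.29 dollars to wipe it out.

7.29 dollars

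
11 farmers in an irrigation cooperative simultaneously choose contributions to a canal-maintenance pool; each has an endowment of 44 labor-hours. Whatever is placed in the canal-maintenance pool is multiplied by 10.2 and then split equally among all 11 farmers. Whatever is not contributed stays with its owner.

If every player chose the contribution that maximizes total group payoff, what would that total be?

4936.80 labor-hours

Each contributed unit returns 10.200 to the group as a whole (0.9273 to each of 11 players), which exceeds 1, so the social optimum is full contribution: group total = 10.200 × 484 = 4936.80.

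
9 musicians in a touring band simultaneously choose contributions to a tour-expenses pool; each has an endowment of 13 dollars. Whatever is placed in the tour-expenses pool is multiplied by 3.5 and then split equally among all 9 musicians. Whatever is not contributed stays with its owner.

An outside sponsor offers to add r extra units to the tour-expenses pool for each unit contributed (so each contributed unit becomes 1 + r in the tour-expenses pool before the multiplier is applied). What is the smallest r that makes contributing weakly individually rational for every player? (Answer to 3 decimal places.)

1.571

With matching at rate r, one contributed unit becomes (1 + r) in the tour-expenses pool and returns 3.5 × (1 + r) / 9 to the contributor.
Setting this equal to 1: 1 + r = 9/3.5 = 2.5714.
So the minimum matching rate is r = 2.5714 − 1 = 1.571.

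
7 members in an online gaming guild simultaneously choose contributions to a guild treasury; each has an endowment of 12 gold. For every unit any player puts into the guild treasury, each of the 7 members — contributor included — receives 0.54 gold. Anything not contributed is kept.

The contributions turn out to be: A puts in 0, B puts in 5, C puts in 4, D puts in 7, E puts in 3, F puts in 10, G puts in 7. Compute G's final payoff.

Total contributed: 0 + 5 + 4 + 7 + 3 + 10 + 7 = 36.
Each receives 0.54 × 36 = 19.44 from the guild treasury.
G keeps 12 − 7 = 5, so G's payoff is 5 + 19.44 = 24.44.

24.44 gold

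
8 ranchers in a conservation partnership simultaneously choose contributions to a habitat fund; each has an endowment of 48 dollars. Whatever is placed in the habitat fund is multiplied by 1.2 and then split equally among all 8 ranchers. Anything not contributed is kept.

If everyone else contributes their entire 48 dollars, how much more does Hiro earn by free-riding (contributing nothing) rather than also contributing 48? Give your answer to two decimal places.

Switching from a contribution of 48 to 0 lets Hiro keep an extra 48 dollars, but lowers the habitat fund by 48, which costs Hiro their own share of that drop: 1.2/8 × 48 = 7.20.
Net gain = 48 − 7.20 = 40.80. The private return per contributed unit (0.1500) is below 1, so free-riding is indeed the best response regardless of what the others do.

40.80 dollars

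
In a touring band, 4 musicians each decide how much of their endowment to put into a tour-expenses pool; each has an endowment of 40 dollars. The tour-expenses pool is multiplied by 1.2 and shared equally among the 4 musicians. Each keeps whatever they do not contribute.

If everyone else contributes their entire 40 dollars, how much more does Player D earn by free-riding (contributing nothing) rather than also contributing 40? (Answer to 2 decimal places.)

Switching from a contribution of 40 to 0 lets Player D keep an extra 40 dollars, but lowers the tour-expenses pool by 40, which costs Player D their own share of that drop: 1.2/4 × 40 = 12.00.
Net gain = 40 − 12.00 = 28.00. The private return per contributed unit (0.3000) is below 1, so free-riding is indeed the best response regardless of what the others do.

28.00 dollars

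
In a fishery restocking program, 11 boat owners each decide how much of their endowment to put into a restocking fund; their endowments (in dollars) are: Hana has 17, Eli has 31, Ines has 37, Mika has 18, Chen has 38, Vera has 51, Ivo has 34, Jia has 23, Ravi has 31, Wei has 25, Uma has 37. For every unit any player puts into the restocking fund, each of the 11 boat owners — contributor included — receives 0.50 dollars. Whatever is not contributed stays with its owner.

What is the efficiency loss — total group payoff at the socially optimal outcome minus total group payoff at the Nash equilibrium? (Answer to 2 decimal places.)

1539.00 dollars

The private return per contributed unit is 0.50 < 1 for everyone, so the Nash equilibrium is zero contribution and the group total is Σ E_j = 17 + 31 + 37 + 18 + 38 + 51 + 34 + 23 + 31 + 25 + 37 = 342.
Each contributed unit returns 5.500 to the group, so the social optimum is full contribution by everyone: group total = 5.500 × 342 = 1881.00.
Efficiency loss = (5.500 − 1) × 342 = 1539.00.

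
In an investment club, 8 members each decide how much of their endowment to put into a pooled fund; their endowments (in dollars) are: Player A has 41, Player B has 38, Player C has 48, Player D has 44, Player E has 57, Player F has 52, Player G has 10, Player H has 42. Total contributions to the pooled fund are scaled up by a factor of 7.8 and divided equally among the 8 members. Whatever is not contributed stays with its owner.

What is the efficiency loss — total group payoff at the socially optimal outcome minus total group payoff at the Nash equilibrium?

The private return per contributed unit is 7.8/8 = 0.9750 < 1 for every player regardless of endowment, so the Nash equilibrium is zero contribution and the group total is Σ E_j = 41 + 38 + 48 + 44 + 57 + 52 + 10 + 42 = 332.
Each contributed unit returns 7.800 to the group, so the social optimum is full contribution by everyone: group total = 7.800 × 332 = 2589.60.
Efficiency loss = (7.800 − 1) × 332 = 2257.60.

2257.60 dollars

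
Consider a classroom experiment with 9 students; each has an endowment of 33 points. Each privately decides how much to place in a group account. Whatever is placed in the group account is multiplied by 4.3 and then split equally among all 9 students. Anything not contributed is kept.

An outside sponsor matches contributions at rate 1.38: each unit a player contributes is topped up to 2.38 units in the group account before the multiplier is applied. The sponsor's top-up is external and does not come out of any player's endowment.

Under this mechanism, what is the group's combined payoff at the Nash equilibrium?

The effective private return per unit is now 4.3 × 2.38 / 9 = 1.1371 > 1, so every player's dominant strategy flips to full contribution.
At the Nash equilibrium everyone contributes 33. Group total payoff = 4.3 × 2.38 × 297 = 3039.50.

3039.50 points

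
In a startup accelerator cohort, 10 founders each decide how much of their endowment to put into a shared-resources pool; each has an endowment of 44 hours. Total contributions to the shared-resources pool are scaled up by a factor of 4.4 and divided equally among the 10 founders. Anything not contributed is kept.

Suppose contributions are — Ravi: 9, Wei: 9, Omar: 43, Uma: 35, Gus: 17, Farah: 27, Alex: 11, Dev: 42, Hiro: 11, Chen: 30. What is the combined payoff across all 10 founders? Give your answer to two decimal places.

1235.60 hours

Total contributed: 9 + 9 + 43 + 35 + 17 + 27 + 11 + 42 + 11 + 30 = 234; total kept: 10 × 44 − 234 = 206.
The shared-resources pool pays out 4.4 × 234 = 1029.60 in aggregate.
Group total = 206 + 1029.60 = 1235.60.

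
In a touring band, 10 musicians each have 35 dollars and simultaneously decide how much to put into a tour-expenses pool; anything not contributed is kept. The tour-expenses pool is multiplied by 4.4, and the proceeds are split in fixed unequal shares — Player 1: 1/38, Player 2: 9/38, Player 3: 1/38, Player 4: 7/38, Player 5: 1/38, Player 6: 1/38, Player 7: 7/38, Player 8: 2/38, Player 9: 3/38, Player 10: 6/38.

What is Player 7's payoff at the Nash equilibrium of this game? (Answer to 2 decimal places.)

Each unit j contributes comes back to j as 4.4 × (j's share), so j prefers to contribute only if that share exceeds 1/4.4 = 0.2273; otherwise keeping the unit dominates.
Player 2 alone (share 9/38) is above the threshold, contributing 35; the remaining 9 contribute 0. Total contributed: 35.
Player 7 keeps 35 and receives 4.4 × 35 × 7/38 = 28.37 from the tour-expenses pool, for a payoff of 63.37.

63.37 dollars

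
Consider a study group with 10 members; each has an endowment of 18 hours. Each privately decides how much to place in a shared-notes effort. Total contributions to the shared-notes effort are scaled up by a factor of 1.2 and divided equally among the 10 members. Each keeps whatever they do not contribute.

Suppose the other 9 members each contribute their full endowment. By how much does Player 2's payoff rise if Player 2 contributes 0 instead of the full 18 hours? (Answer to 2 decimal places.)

15.84 hours

Switching from a contribution of 18 to 0 lets Player 2 keep an extra 18 hours, but lowers the shared-notes effort by 18, which costs Player 2 their own share of that drop: 1.2/10 × 18 = 2.16.
Net gain = 18 − 2.16 = 15.84. The private return per contributed unit (0.1200) is below 1, so free-riding is indeed the best response regardless of what the others do.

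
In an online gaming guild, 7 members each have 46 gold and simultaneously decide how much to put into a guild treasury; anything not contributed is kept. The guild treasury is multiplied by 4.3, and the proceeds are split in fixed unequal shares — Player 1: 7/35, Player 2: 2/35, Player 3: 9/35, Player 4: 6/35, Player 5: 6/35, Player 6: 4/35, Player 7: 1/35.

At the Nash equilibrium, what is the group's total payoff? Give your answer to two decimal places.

A player with share s gets back 4.3·s per unit contributed, so full contribution is dominant for anyone with s > 1/4.3 = 0.2326 and zero contribution is dominant for anyone below.
Player 3 alone (share 9/35) is above the threshold, contributing 46; the remaining 6 contribute 0. Total contributed: 46.
The guild treasury pays out 4.3 × 46 = 197.80 in total (split across the unequal shares, but the aggregate is all that matters for the group sum).
The 6 free-riders keep 46 each, adding 276. Group total = 276 + 197.80 = 473.80.

473.80 gold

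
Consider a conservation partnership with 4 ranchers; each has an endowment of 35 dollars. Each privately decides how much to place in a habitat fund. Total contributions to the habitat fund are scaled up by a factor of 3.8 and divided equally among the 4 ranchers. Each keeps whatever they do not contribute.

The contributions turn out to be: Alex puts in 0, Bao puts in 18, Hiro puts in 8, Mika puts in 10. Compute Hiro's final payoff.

Total contributed: 0 + 18 + 8 + 10 = 36.
Each receives 3.8 × 36 / 4 = 34.20 from the habitat fund.
Hiro keeps 35 − 8 = 27, so Hiro's payoff is 27 + 34.20 = 61.20.

61.20 dollars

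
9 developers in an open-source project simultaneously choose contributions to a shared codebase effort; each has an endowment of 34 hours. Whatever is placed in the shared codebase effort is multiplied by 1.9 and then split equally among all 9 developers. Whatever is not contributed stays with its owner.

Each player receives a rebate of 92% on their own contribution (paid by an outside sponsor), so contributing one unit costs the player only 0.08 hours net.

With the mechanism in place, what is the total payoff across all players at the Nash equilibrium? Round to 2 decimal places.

The effective private return per unit is now (1.9/9) / 0.08 = 2.6389 > 1, so every player's dominant strategy flips to full contribution.
At the Nash equilibrium everyone contributes 34. Group total payoff = 9 × (34 × 0.92 + 1.9 × 34) = 862.92.

862.92 hours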